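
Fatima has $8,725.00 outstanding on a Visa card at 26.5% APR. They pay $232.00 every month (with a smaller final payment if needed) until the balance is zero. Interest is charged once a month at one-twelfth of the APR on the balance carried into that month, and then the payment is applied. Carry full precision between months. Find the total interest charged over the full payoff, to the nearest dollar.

Monthly rate r = 26.5%/12 = 2.20833% = 0.0220833.
Payoff takes n = ⌈−ln(1 − rB₀/P)/ln(1+r)⌉ = ⌈81.258⌉ = 82 payments; the last is $60.44.
Total paid = 81·$232.00 + $60.44 = $18,852.44.
Total interest = total paid − principal = $18,852.44 − $8,725.00 = $10,127.44.

$10,127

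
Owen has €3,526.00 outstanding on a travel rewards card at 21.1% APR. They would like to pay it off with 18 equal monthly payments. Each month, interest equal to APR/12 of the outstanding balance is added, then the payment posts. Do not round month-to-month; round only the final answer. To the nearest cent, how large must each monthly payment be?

€230.22

Monthly rate r = 21.1%/12 = 1.75833% = 0.0175833.
Level-payment amortization: P = B₀·r / (1 − (1+r)^(−n)) = 3526.00·0.0175833 / (1 − 1.01758^(−18)).
Denominator 1 − (1+r)^(−18) = 0.26929805.
P = 61.9988 / 0.26929805 ≈ 230.22.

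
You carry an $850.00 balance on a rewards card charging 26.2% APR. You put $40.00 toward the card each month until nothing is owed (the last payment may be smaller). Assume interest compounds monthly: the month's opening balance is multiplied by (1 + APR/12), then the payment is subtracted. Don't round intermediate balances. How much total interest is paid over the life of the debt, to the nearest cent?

Monthly rate r = 26.2%/12 = 2.18333% = 0.0218333.
Payoff takes n = ⌈−ln(1 − rB₀/P)/ln(1+r)⌉ = ⌈28.870⌉ = 29 payments; the last is $34.84.
Total paid = 28·$40.00 + $34.84 = $1,154.84.
Total interest = total paid − principal = $1,154.84 − $850.00 = $304.84.

$304.84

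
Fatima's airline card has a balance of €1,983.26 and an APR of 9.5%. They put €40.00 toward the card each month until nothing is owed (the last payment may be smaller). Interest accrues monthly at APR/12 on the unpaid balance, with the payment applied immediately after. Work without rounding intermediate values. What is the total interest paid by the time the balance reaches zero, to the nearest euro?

Monthly rate r = 9.5%/12 = 0.791667% = 0.00791667.
Payoff takes n = ⌈−ln(1 − rB₀/P)/ln(1+r)⌉ = ⌈63.209⌉ = 64 payments; the last is €8.40.
Total paid = 63·€40.00 + €8.40 = €2,528.40.
Total interest = total paid − principal = €2,528.40 − €1,983.26 = €545.14.

€545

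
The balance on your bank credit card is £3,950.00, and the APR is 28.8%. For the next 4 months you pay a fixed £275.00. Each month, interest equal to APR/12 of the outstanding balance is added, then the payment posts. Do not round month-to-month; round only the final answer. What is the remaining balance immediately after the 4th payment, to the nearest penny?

£3,202.83

Monthly rate r = 28.8%/12 = 2.4% = 0.024.
Each month: B ← B·(1+r) − £275.00.
Month 1: interest £94.80; balance after payment £3,769.80.
Month 2: interest £90.48; balance after payment £3,585.28.
Month 3: interest £86.05; balance after payment £3,396.32.
Month 4: interest £81.51; balance after payment £3,202.83.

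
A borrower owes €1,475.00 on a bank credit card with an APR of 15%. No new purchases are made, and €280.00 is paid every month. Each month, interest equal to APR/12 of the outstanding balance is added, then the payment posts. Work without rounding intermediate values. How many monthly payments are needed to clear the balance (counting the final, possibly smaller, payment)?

6 payments

Monthly rate r = 15%/12 = 1.25% = 0.0125.
Recurrence: B ← B·(1+r) − €280.00.
Month 1: interest €18.44; balance after payment €1,213.44.
Month 2: interest €15.17; balance after payment €948.61.
Month 3: interest €11.86; balance after payment €680.46.
Month 4: interest €8.51; balance after payment €408.97.
Month 5: interest €5.11; balance after payment €134.08.
Month 6: interest €1.68; balance after payment €0.00.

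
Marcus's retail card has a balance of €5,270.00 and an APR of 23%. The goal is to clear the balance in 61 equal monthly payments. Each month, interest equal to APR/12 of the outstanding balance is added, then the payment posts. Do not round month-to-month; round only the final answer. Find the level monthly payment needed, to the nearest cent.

€147.26

Monthly rate r = 23%/12 = 1.91667% = 0.0191667.
Level-payment amortization: P = B₀·r / (1 − (1+r)^(−n)) = 5270.00·0.0191667 / (1 − 1.01917^(−61)).
Denominator 1 − (1+r)^(−61) = 0.685918664.
P = 101.008 / 0.685918664 ≈ 147.26.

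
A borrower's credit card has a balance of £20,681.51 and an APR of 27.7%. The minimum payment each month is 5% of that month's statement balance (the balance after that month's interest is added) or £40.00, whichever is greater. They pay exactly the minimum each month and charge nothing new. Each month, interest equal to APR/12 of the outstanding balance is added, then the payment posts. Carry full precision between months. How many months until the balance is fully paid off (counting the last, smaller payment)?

142 months

Monthly rate r = 27.7%/12 = 2.30833% = 0.0230833.
While 5% of the post-interest balance exceeds £40.00, each month B ← (B·(1+r))·(1 − 0.05), i.e. B shrinks by the factor (1+r)·0.95 = 0.97193.
This holds for months 1–116. Entering month 117 the balance is £760.67; 5% of the post-interest balance is now below £40.00, so the flat £40.00 minimum applies from here.
From month 117 a fixed £40.00 at rate r clears £760.67 in 26 more payments. Total: 116 + 26 = 142 months.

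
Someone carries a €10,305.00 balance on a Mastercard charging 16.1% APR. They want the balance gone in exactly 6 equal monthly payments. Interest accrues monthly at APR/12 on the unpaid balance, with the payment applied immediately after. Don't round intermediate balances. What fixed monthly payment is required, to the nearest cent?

€1,799.05

Monthly rate r = 16.1%/12 = 1.34167% = 0.0134167.
Level-payment amortization: P = B₀·r / (1 − (1+r)^(−n)) = 10305.00·0.0134167 / (1 − 1.01342^(−6)).
Denominator 1 − (1+r)^(−6) = 0.0768511236.
P = 138.259 / 0.0768511236 ≈ 1799.05.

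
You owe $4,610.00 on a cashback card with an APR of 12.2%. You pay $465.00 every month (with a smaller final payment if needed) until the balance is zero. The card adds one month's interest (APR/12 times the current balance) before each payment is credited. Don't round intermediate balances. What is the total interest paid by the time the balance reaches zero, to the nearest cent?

Monthly rate r = 12.2%/12 = 1.01667% = 0.0101667.
Payoff takes n = ⌈−ln(1 − rB₀/P)/ln(1+r)⌉ = ⌈10.503⌉ = 11 payments; the last is $234.47.
Total paid = 10·$465.00 + $234.47 = $4,884.47.
Total interest = total paid − principal = $4,884.47 − $4,610.00 = $274.47.

$274.47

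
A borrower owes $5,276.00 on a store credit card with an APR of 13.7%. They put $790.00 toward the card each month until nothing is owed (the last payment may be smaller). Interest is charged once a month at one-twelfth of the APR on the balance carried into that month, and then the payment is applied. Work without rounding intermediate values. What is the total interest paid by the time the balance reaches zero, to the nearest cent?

Monthly rate r = 13.7%/12 = 1.14167% = 0.0114167.
Payoff takes n = ⌈−ln(1 − rB₀/P)/ln(1+r)⌉ = ⌈6.986⌉ = 7 payments; the last is $779.31.
Total paid = 6·$790.00 + $779.31 = $5,519.31.
Total interest = total paid − principal = $5,519.31 − $5,276.00 = $243.31.

$243.31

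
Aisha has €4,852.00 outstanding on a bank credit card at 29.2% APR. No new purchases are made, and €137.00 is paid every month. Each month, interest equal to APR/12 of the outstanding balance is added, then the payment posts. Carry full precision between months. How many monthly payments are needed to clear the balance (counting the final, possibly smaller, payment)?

83 months

Monthly rate r = 29.2%/12 = 2.43333% = 0.0243333.
Recurrence: B ← B·(1+r) − €137.00.
Month 1: interest €118.07; balance after payment €4,833.07.
Month 2: interest €117.60; balance after payment €4,813.67.
Closed form: n = −ln(1 − rB₀/P)/ln(1+r) = −ln(0.13821)/ln(1.02433) ≈ 82.314, so the balance reaches zero during payment 83.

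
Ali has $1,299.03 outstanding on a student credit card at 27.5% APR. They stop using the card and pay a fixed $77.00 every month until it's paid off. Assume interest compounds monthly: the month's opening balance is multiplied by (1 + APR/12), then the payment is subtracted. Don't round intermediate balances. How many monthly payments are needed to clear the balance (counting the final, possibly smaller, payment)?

Monthly rate r = 27.5%/12 = 2.29167% = 0.0229167.
Recurrence: B ← B·(1+r) − $77.00.
Month 1: interest $29.77; balance after payment $1,251.80.
Month 2: interest $28.69; balance after payment $1,203.49.
Closed form: n = −ln(1 − rB₀/P)/ln(1+r) = −ln(0.61338)/ln(1.02292) ≈ 21.571, so the balance reaches zero during payment 22.

22 months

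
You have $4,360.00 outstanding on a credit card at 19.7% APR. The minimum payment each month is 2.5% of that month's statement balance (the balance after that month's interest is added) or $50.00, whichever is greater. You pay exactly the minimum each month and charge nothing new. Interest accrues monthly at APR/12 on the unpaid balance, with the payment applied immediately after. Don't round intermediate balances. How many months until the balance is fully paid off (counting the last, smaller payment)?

Monthly rate r = 19.7%/12 = 1.64167% = 0.0164167.
While 2.5% of the post-interest balance exceeds $50.00, each month B ← (B·(1+r))·(1 − 0.025), i.e. B shrinks by the factor (1+r)·0.975 = 0.99101.
This holds for months 1–89. Entering month 90 the balance is $1,951.13; 2.5% of the post-interest balance is now below $50.00, so the flat $50.00 minimum applies from here.
From month 90 a fixed $50.00 at rate r clears $1,951.13 in 63 more payments. Total: 89 + 63 = 152 months.

152 months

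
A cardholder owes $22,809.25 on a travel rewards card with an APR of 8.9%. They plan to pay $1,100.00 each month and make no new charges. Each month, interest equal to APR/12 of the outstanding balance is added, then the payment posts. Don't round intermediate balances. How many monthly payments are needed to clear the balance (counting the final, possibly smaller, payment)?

Monthly rate r = 8.9%/12 = 0.741667% = 0.00741667.
Recurrence: B ← B·(1+r) − $1,100.00.
Month 1: interest $169.17; balance after payment $21,878.42.
Month 2: interest $162.26; balance after payment $20,940.68.
Closed form: n = −ln(1 − rB₀/P)/ln(1+r) = −ln(0.84621)/ln(1.00742) ≈ 22.599, so the balance reaches zero during payment 23.

23 months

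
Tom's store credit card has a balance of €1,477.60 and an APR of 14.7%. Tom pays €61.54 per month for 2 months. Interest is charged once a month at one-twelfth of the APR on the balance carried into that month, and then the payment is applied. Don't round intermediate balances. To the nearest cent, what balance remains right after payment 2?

Monthly rate r = 14.7%/12 = 1.225% = 0.01225.
Each month: B ← B·(1+r) − €61.54.
Month 1: interest €18.10; balance after payment €1,434.16.
Month 2: interest €17.57; balance after payment €1,390.19.

€1,390.19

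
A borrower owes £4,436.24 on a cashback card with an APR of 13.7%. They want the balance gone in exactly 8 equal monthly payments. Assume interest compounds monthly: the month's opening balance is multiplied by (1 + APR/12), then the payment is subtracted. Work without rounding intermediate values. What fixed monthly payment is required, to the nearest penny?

Monthly rate r = 13.7%/12 = 1.14167% = 0.0114167.
Level-payment amortization: P = B₀·r / (1 − (1+r)^(−n)) = 4436.24·0.0114167 / (1 − 1.01142^(−8)).
Denominator 1 − (1+r)^(−8) = 0.0868141932.
P = 50.6471 / 0.0868141932 ≈ 583.40.

£583.40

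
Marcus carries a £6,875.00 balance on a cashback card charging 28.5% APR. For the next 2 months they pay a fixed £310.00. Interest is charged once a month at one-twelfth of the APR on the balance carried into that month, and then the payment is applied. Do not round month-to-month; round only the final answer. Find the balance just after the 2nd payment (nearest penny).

Monthly rate r = 28.5%/12 = 2.375% = 0.02375.
Each month: B ← B·(1+r) − £310.00.
Month 1: interest £163.28; balance after payment £6,728.28.
Month 2: interest £159.80; balance after payment £6,578.08.

£6,578.08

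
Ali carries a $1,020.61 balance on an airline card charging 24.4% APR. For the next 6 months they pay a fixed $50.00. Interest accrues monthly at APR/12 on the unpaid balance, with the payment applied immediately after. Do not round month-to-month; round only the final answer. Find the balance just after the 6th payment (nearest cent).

$835.96

Monthly rate r = 24.4%/12 = 2.03333% = 0.0203333.
Each month: B ← B·(1+r) − $50.00.
Month 1: interest $20.75; balance after payment $991.36.
Month 2: interest $20.16; balance after payment $961.52.
Month 3: interest $19.55; balance after payment $931.07.
Month 4: interest $18.93; balance after payment $900.00.
Month 5: interest $18.30; balance after payment $868.30.
Month 6: interest $17.66; balance after payment $835.96.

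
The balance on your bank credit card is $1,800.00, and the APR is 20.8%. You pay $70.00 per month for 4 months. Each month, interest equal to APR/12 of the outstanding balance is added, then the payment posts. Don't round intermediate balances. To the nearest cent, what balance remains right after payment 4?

$1,640.72

Monthly rate r = 20.8%/12 = 1.73333% = 0.0173333.
Each month: B ← B·(1+r) − $70.00.
Month 1: interest $31.20; balance after payment $1,761.20.
Month 2: interest $30.53; balance after payment $1,721.73.
Month 3: interest $29.84; balance after payment $1,681.57.
Month 4: interest $29.15; balance after payment $1,640.72.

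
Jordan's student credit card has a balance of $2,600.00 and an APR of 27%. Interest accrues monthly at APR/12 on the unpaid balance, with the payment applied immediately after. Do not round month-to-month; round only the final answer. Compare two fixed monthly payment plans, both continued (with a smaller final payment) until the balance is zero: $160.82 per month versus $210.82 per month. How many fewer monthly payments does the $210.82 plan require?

Monthly rate r = 27%/12 = 2.25% = 0.0225.
At $160.82/mo: n = ⌈−ln(1 − rB₀/P)/ln(1+r)⌉ = 21 payments (last $52.20); total interest = total paid − $2,600.00 = $668.60.
At $210.82/mo: 15 payments (last $128.59); total interest $480.07.
Payments saved = 21 − 15 = 6.

6 fewer payments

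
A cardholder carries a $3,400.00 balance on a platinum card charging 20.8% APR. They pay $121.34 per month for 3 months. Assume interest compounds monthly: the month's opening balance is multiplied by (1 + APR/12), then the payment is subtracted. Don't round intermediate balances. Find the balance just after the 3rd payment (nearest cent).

$3,209.52

Monthly rate r = 20.8%/12 = 1.73333% = 0.0173333.
Each month: B ← B·(1+r) − $121.34.
Month 1: interest $58.93; balance after payment $3,337.59.
Month 2: interest $57.85; balance after payment $3,274.10.
Month 3: interest $56.75; balance after payment $3,209.52.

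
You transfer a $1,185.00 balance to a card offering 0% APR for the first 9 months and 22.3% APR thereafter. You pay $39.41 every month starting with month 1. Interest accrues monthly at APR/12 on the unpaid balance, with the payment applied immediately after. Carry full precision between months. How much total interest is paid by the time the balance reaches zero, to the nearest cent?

$233.02

Promo months 1–9 at r₀ = 0%/12 = 0; months 10+ at r₁ = 22.3%/12 = 0.0185833.
After month 9 (no interest yet): B = $1,185.00 − 9·$39.41 = $830.31.
Then at r₁ with $39.41/mo: n₂ = −ln(1 − r₁·B/P)/ln(1+r₁) ≈ 26.98 → 27 more payments.
Total paid = 35·$39.41 + $38.67 = $1,418.02; interest = $1,418.02 − $1,185.00 = $233.02.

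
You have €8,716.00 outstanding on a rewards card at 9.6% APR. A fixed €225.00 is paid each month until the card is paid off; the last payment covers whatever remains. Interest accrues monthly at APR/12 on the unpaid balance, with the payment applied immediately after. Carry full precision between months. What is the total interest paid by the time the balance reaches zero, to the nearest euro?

Monthly rate r = 9.6%/12 = 0.8% = 0.008.
Payoff takes n = ⌈−ln(1 − rB₀/P)/ln(1+r)⌉ = ⌈46.550⌉ = 47 payments; the last is €124.08.
Total paid = 46·€225.00 + €124.08 = €10,474.08.
Total interest = total paid − principal = €10,474.08 − €8,716.00 = €1,758.08.

€1,758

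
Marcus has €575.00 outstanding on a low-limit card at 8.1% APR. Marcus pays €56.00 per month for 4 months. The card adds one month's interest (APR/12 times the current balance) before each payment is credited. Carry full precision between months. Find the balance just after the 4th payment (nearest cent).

Monthly rate r = 8.1%/12 = 0.675% = 0.00675.
Each month: B ← B·(1+r) − €56.00.
Month 1: interest €3.88; balance after payment €522.88.
Month 2: interest €3.53; balance after payment €470.41.
Month 3: interest €3.18; balance after payment €417.59.
Month 4: interest €2.82; balance after payment €364.40.

€364.40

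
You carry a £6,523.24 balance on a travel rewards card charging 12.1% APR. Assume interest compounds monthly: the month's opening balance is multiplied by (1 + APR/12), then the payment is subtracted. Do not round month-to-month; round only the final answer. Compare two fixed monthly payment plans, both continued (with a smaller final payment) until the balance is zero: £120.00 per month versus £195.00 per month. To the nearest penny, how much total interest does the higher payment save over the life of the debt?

£1,504.24

Monthly rate r = 12.1%/12 = 1.00833% = 0.0100833.
At £120.00/mo: n = ⌈−ln(1 − rB₀/P)/ln(1+r)⌉ = 80 payments (last £21.31); total interest = total paid − £6,523.24 = £2,978.07.
At £195.00/mo: 42 payments (last £2.07); total interest £1,473.83.
Interest saved = £2,978.07 − £1,473.83 = £1,504.24.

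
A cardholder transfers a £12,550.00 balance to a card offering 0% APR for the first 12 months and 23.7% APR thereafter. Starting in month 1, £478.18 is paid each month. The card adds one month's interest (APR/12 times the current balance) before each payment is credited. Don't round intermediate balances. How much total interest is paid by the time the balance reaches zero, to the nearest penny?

Promo months 1–12 at r₀ = 0%/12 = 0; months 13+ at r₁ = 23.7%/12 = 0.01975.
After month 12 (no interest yet): B = £12,550.00 − 12·£478.18 = £6,811.84.
Then at r₁ with £478.18/mo: n₂ = −ln(1 − r₁·B/P)/ln(1+r₁) ≈ 16.89 → 17 more payments.
Total paid = 28·£478.18 + £427.21 = £13,816.25; interest = £13,816.25 − £12,550.00 = £1,266.25.

£1,266.25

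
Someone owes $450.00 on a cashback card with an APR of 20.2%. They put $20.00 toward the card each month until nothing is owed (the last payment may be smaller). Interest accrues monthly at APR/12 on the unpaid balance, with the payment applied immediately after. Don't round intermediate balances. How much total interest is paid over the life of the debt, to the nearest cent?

$120.36

Monthly rate r = 20.2%/12 = 1.68333% = 0.0168333.
Payoff takes n = ⌈−ln(1 − rB₀/P)/ln(1+r)⌉ = ⌈28.516⌉ = 29 payments; the last is $10.36.
Total paid = 28·$20.00 + $10.36 = $570.36.
Total interest = total paid − principal = $570.36 − $450.00 = $120.36.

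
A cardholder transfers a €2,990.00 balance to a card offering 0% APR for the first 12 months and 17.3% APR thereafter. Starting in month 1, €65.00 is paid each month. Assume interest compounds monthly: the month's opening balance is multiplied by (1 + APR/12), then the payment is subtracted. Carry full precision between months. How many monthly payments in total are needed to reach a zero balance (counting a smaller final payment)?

Promo months 1–12 at r₀ = 0%/12 = 0; months 13+ at r₁ = 17.3%/12 = 0.0144167.
After month 12 (no interest yet): B = €2,990.00 − 12·€65.00 = €2,210.00.
Then at r₁ with €65.00/mo: n₂ = −ln(1 − r₁·B/P)/ln(1+r₁) ≈ 47.06 → 48 more payments.

60 months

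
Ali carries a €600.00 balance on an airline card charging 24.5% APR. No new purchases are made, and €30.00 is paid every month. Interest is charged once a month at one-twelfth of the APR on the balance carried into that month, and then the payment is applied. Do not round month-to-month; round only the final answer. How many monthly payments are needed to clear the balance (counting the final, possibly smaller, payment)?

Monthly rate r = 24.5%/12 = 2.04167% = 0.0204167.
Recurrence: B ← B·(1+r) − €30.00.
Month 1: interest €12.25; balance after payment €582.25.
Month 2: interest €11.89; balance after payment €564.14.
Closed form: n = −ln(1 − rB₀/P)/ln(1+r) = −ln(0.59167)/ln(1.02042) ≈ 25.967, so the balance reaches zero during payment 26.

26 months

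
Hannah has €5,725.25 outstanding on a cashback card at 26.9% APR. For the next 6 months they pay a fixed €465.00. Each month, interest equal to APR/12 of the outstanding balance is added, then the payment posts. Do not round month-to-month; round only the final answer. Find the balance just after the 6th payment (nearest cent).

€3,588.65

Monthly rate r = 26.9%/12 = 2.24167% = 0.0224167.
Each month: B ← B·(1+r) − €465.00.
Month 1: interest €128.34; balance after payment €5,388.59.
Month 2: interest €120.79; balance after payment €5,044.39.
Month 3: interest €113.08; balance after payment €4,692.46.
Month 4: interest €105.19; balance after payment €4,332.65.
Month 5: interest €97.12; balance after payment €3,964.78.
Month 6: interest €88.88; balance after payment €3,588.65.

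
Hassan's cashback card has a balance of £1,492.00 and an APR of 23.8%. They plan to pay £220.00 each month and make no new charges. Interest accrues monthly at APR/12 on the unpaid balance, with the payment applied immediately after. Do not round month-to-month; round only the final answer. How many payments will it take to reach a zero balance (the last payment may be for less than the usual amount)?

8 months

Monthly rate r = 23.8%/12 = 1.98333% = 0.0198333.
Recurrence: B ← B·(1+r) − £220.00.
Month 1: interest £29.59; balance after payment £1,301.59.
Month 2: interest £25.81; balance after payment £1,107.41.
Closed form: n = −ln(1 − rB₀/P)/ln(1+r) = −ln(0.86549)/ln(1.01983) ≈ 7.355, so the balance reaches zero during payment 8.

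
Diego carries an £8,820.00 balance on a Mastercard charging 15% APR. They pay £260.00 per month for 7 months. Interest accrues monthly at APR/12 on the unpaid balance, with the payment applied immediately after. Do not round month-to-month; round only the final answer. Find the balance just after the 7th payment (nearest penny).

£7,731.61

Monthly rate r = 15%/12 = 1.25% = 0.0125.
Each month: B ← B·(1+r) − £260.00.
Month 1: interest £110.25; balance after payment £8,670.25.
Month 2: interest £108.38; balance after payment £8,518.63.
Month 3: interest £106.48; balance after payment £8,365.11.
Month 4: interest £104.56; balance after payment £8,209.67.
Month 5: interest £102.62; balance after payment £8,052.30.
Month 6: interest £100.65; balance after payment £7,892.95.
Month 7: interest £98.66; balance after payment £7,731.61.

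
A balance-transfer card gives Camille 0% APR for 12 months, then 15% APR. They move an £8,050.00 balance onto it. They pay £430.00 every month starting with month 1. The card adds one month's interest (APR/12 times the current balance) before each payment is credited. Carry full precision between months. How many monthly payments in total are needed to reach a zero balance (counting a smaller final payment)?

Promo months 1–12 at r₀ = 0%/12 = 0; months 13+ at r₁ = 15%/12 = 0.0125.
After month 12 (no interest yet): B = £8,050.00 − 12·£430.00 = £2,890.00.
Then at r₁ with £430.00/mo: n₂ = −ln(1 − r₁·B/P)/ln(1+r₁) ≈ 7.06 → 8 more payments.

20 months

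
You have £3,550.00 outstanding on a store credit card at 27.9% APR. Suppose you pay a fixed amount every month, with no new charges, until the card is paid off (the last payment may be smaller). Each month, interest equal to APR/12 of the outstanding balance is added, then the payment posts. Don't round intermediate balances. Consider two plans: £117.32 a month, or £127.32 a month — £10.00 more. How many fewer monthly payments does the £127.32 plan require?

Monthly rate r = 27.9%/12 = 2.325% = 0.02325.
At £117.32/mo: n = ⌈−ln(1 − rB₀/P)/ln(1+r)⌉ = 53 payments (last £105.44); total interest = total paid − £3,550.00 = £2,656.08.
At £127.32/mo: 46 payments (last £59.16); total interest £2,238.56.
Payments saved = 53 − 46 = 7.

7 fewer payments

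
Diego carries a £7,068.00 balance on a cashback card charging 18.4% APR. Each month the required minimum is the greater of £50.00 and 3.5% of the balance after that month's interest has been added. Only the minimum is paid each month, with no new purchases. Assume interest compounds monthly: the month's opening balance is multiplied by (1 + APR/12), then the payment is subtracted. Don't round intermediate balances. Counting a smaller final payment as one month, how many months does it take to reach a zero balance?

Monthly rate r = 18.4%/12 = 1.53333% = 0.0153333.
While 3.5% of the post-interest balance exceeds £50.00, each month B ← (B·(1+r))·(1 − 0.035), i.e. B shrinks by the factor (1+r)·0.965 = 0.9798.
This holds for months 1–80. Entering month 81 the balance is £1,380.93; 3.5% of the post-interest balance is now below £50.00, so the flat £50.00 minimum applies from here.
From month 81 a fixed £50.00 at rate r clears £1,380.93 in 37 more payments. Total: 80 + 37 = 117 months.

117 months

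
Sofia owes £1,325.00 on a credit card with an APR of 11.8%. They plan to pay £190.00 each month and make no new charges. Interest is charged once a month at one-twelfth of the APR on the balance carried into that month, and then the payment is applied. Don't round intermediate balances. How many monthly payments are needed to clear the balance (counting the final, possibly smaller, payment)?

Monthly rate r = 11.8%/12 = 0.983333% = 0.00983333.
Recurrence: B ← B·(1+r) − £190.00.
Month 1: interest £13.03; balance after payment £1,148.03.
Month 2: interest £11.29; balance after payment £969.32.
Closed form: n = −ln(1 − rB₀/P)/ln(1+r) = −ln(0.93143)/ln(1.00983) ≈ 7.260, so the balance reaches zero during payment 8.

8 payments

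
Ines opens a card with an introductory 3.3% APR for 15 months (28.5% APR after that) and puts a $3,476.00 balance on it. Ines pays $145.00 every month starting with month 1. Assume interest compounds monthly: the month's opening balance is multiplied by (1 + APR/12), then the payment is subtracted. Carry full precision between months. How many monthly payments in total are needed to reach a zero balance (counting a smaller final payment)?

27 months

Promo months 1–15 at r₀ = 3.3%/12 = 0.00275; months 16+ at r₁ = 28.5%/12 = 0.02375.
After month 15: iterate B ← B·(1+r₀) − $145.00 for 15 months → $1,404.81.
Then at r₁ with $145.00/mo: n₂ = −ln(1 − r₁·B/P)/ln(1+r₁) ≈ 11.14 → 12 more payments.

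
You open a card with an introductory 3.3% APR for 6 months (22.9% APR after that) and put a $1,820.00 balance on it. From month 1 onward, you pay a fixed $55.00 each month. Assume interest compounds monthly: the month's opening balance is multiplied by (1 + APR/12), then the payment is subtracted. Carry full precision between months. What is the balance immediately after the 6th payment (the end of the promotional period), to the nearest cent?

Promo months 1–6 at r₀ = 3.3%/12 = 0.00275; months 7+ at r₁ = 22.9%/12 = 0.0190833.
After month 6: iterate B ← B·(1+r₀) − $55.00 for 6 months → $1,517.96.

$1,517.96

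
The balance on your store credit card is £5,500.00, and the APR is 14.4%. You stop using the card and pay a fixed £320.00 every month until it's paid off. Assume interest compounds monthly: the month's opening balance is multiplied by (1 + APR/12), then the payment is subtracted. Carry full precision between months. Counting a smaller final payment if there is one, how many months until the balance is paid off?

20 payments

Monthly rate r = 14.4%/12 = 1.2% = 0.012.
Recurrence: B ← B·(1+r) − £320.00.
Month 1: interest £66.00; balance after payment £5,246.00.
Month 2: interest £62.95; balance after payment £4,988.95.
Closed form: n = −ln(1 − rB₀/P)/ln(1+r) = −ln(0.79375)/ln(1.012) ≈ 19.364, so the balance reaches zero during payment 20.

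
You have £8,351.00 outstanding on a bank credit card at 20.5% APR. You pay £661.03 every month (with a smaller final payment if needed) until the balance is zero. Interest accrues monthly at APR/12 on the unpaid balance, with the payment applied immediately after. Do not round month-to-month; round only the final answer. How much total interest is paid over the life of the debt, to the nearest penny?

Monthly rate r = 20.5%/12 = 1.70833% = 0.0170833.
Payoff takes n = ⌈−ln(1 − rB₀/P)/ln(1+r)⌉ = ⌈14.352⌉ = 15 payments; the last is £234.21.
Total paid = 14·£661.03 + £234.21 = £9,488.63.
Total interest = total paid − principal = £9,488.63 − £8,351.00 = £1,137.63.

£1,137.63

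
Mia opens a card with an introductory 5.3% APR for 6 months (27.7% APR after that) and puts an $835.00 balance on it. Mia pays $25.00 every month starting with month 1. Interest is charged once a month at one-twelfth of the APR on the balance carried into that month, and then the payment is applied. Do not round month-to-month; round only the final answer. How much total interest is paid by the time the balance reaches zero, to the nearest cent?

Promo months 1–6 at r₀ = 5.3%/12 = 0.00441667; months 7+ at r₁ = 27.7%/12 = 0.0230833.
After month 6: iterate B ← B·(1+r₀) − $25.00 for 6 months → $705.71.
Then at r₁ with $25.00/mo: n₂ = −ln(1 − r₁·B/P)/ln(1+r₁) ≈ 46.20 → 47 more payments.
Total paid = 52·$25.00 + $5.14 = $1,305.14; interest = $1,305.14 − $835.00 = $470.14.

$470.14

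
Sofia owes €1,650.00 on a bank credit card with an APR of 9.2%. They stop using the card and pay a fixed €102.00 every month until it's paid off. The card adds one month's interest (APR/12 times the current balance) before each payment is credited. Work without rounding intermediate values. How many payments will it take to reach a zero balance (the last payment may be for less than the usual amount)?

Monthly rate r = 9.2%/12 = 0.766667% = 0.00766667.
Recurrence: B ← B·(1+r) − €102.00.
Month 1: interest €12.65; balance after payment €1,560.65.
Month 2: interest €11.96; balance after payment €1,470.61.
Closed form: n = −ln(1 − rB₀/P)/ln(1+r) = −ln(0.87598)/ln(1.00767) ≈ 17.337, so the balance reaches zero during payment 18.

18 months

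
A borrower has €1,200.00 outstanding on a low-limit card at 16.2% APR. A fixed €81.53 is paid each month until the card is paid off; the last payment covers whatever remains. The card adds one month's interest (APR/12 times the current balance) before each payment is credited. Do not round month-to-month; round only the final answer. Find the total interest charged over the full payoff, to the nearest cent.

Monthly rate r = 16.2%/12 = 1.35% = 0.0135.
Payoff takes n = ⌈−ln(1 − rB₀/P)/ln(1+r)⌉ = ⌈16.519⌉ = 17 payments; the last is €42.48.
Total paid = 16·€81.53 + €42.48 = €1,346.96.
Total interest = total paid − principal = €1,346.96 − €1,200.00 = €146.96.

€146.96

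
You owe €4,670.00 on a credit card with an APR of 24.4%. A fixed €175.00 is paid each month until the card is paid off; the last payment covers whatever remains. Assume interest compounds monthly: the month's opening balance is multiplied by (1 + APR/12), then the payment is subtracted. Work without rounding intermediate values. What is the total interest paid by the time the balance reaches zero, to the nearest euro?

Monthly rate r = 24.4%/12 = 2.03333% = 0.0203333.
Payoff takes n = ⌈−ln(1 − rB₀/P)/ln(1+r)⌉ = ⌈38.860⌉ = 39 payments; the last is €150.63.
Total paid = 38·€175.00 + €150.63 = €6,800.63.
Total interest = total paid − principal = €6,800.63 − €4,670.00 = €2,130.63.

€2,131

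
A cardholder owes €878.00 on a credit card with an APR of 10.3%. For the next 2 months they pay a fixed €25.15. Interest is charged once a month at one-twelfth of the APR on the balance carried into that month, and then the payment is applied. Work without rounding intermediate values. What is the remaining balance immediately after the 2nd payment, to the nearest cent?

€842.62

Monthly rate r = 10.3%/12 = 0.858333% = 0.00858333.
Each month: B ← B·(1+r) − €25.15.
Month 1: interest €7.54; balance after payment €860.39.
Month 2: interest €7.38; balance after payment €842.62.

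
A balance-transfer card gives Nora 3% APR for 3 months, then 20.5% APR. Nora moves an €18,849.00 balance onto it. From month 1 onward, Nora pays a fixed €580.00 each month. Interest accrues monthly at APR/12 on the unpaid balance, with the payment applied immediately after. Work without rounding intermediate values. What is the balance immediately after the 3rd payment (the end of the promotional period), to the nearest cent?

Promo months 1–3 at r₀ = 3%/12 = 0.0025; months 4+ at r₁ = 20.5%/12 = 0.0170833.
After month 3: iterate B ← B·(1+r₀) − €580.00 for 3 months → €17,246.37.

€17,246.37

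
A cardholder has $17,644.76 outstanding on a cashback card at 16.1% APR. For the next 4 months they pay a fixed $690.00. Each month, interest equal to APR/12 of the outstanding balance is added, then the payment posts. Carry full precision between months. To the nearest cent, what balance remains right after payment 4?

$15,794.88

Monthly rate r = 16.1%/12 = 1.34167% = 0.0134167.
Each month: B ← B·(1+r) − $690.00.
Month 1: interest $236.73; balance after payment $17,191.49.
Month 2: interest $230.65; balance after payment $16,732.15.
Month 3: interest $224.49; balance after payment $16,266.64.
Month 4: interest $218.24; balance after payment $15,794.88.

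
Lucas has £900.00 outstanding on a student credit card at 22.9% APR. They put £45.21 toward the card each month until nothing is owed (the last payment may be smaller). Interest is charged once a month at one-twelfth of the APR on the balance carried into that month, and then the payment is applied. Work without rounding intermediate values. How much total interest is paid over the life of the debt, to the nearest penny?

£242.96

Monthly rate r = 22.9%/12 = 1.90833% = 0.0190833.
Payoff takes n = ⌈−ln(1 − rB₀/P)/ln(1+r)⌉ = ⌈25.279⌉ = 26 payments; the last is £12.71.
Total paid = 25·£45.21 + £12.71 = £1,142.96.
Total interest = total paid − principal = £1,142.96 − £900.00 = £242.96.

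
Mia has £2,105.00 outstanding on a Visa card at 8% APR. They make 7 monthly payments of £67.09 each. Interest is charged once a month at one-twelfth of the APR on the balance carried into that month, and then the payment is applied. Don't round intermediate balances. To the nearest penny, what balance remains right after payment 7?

£1,726.09

Monthly rate r = 8%/12 = 0.666667% = 0.00666667.
Each month: B ← B·(1+r) − £67.09.
Month 1: interest £14.03; balance after payment £2,051.94.
Month 2: interest £13.68; balance after payment £1,998.53.
Month 3: interest £13.32; balance after payment £1,944.77.
Month 4: interest £12.97; balance after payment £1,890.64.
Month 5: interest £12.60; balance after payment £1,836.16.
Month 6: interest £12.24; balance after payment £1,781.31.
Month 7: interest £11.88; balance after payment £1,726.09.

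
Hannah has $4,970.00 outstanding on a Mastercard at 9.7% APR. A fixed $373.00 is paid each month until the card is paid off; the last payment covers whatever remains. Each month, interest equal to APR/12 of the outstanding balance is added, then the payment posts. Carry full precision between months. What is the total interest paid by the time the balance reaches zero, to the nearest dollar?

$310

Monthly rate r = 9.7%/12 = 0.808333% = 0.00808333.
Payoff takes n = ⌈−ln(1 − rB₀/P)/ln(1+r)⌉ = ⌈14.155⌉ = 15 payments; the last is $57.99.
Total paid = 14·$373.00 + $57.99 = $5,279.99.
Total interest = total paid − principal = $5,279.99 − $4,970.00 = $309.99.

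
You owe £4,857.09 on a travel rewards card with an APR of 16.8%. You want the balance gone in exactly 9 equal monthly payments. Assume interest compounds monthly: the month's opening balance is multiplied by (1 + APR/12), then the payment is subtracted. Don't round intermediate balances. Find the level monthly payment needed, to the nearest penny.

£578.15

Monthly rate r = 16.8%/12 = 1.4% = 0.014.
Level-payment amortization: P = B₀·r / (1 − (1+r)^(−n)) = 4857.09·0.014 / (1 − 1.014^(−9)).
Denominator 1 − (1+r)^(−9) = 0.117614414.
P = 67.9993 / 0.117614414 ≈ 578.15.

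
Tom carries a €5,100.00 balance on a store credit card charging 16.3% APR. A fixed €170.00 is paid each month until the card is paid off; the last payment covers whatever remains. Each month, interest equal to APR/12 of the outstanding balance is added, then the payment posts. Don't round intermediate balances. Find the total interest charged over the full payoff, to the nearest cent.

Monthly rate r = 16.3%/12 = 1.35833% = 0.0135833.
Payoff takes n = ⌈−ln(1 − rB₀/P)/ln(1+r)⌉ = ⌈38.794⌉ = 39 payments; the last is €135.16.
Total paid = 38·€170.00 + €135.16 = €6,595.16.
Total interest = total paid − principal = €6,595.16 − €5,100.00 = €1,495.16.

€1,495.16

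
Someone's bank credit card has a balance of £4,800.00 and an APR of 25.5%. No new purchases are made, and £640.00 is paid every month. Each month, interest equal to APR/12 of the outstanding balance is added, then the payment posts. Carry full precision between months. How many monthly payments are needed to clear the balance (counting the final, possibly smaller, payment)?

Monthly rate r = 25.5%/12 = 2.125% = 0.02125.
Recurrence: B ← B·(1+r) − £640.00.
Month 1: interest £102.00; balance after payment £4,262.00.
Month 2: interest £90.57; balance after payment £3,712.57.
Closed form: n = −ln(1 − rB₀/P)/ln(1+r) = −ln(0.84062)/ln(1.02125) ≈ 8.256, so the balance reaches zero during payment 9.

9 payments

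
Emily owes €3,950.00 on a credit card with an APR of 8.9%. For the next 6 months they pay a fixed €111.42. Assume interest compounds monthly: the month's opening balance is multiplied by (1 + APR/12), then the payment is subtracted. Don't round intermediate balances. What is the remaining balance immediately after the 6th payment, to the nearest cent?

Monthly rate r = 8.9%/12 = 0.741667% = 0.00741667.
Each month: B ← B·(1+r) − €111.42.
Month 1: interest €29.30; balance after payment €3,867.88.
Month 2: interest €28.69; balance after payment €3,785.14.
Month 3: interest €28.07; balance after payment €3,701.80.
Month 4: interest €27.45; balance after payment €3,617.83.
Month 5: interest €26.83; balance after payment €3,533.24.
Month 6: interest €26.20; balance after payment €3,448.03.

€3,448.03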